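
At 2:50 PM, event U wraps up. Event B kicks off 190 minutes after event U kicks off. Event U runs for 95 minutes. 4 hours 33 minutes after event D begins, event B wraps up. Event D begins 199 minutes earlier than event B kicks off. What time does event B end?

5:39 PM

Event U starts at 2:50 PM − 95 min = 1:15 PM.
Event B starts at 1:15 PM + 190 min = 4:25 PM.
Event D starts at 4:25 PM − 199 min = 1:06 PM.
Event B ends at 1:06 PM + 273 min = 5:39 PM.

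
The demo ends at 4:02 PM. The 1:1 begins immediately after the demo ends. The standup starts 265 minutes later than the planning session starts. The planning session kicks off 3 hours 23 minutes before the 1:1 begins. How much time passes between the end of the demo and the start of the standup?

The 1:1 starts at 4:02 PM.
The planning session starts at 4:02 PM − 203 min = 12:39 PM.
The standup starts at 12:39 PM + 265 min = 5:04 PM.
From 4:02 PM to 5:04 PM is 62 minutes.

62 minutes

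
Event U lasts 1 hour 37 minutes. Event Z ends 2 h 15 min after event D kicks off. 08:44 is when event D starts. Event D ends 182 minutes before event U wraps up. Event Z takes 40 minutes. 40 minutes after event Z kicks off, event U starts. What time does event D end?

09:34

Event Z ends at 08:44 + 135 min = 10:59.
Event Z starts at 10:59 − 40 min = 10:19.
Event U starts at 10:19 + 40 min = 10:59.
Event U ends at 10:59 + 97 min = 12:36.
Event D ends at 12:36 − 182 min = 09:34.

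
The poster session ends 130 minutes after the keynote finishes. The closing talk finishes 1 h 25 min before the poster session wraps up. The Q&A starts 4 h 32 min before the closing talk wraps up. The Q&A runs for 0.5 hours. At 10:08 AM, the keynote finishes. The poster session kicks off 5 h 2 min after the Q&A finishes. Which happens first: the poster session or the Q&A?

the Q&A

The poster session ends at 10:08 AM + 130 min = 12:18 PM.
The closing talk ends at 12:18 PM − 85 min = 10:53 AM.
The Q&A starts at 10:53 AM − 272 min = 6:21 AM.
The Q&A ends at 6:21 AM + 30 min = 6:51 AM.
The poster session starts at 6:51 AM + 302 min = 11:53 AM.
The poster session starts at 11:53 AM and the Q&A starts at 6:21 AM, so the Q&A is first.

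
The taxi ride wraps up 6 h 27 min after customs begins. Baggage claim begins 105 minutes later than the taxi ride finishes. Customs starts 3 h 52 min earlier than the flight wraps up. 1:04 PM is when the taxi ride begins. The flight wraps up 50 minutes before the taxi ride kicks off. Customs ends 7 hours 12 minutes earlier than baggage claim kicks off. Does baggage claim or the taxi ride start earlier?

the taxi ride

The flight ends at 1:04 PM − 50 min = 12:14 PM.
Customs starts at 12:14 PM − 232 min = 8:22 AM.
The taxi ride ends at 8:22 AM + 387 min = 2:49 PM.
Baggage claim starts at 2:49 PM + 105 min = 4:34 PM.
Baggage claim starts at 4:34 PM and the taxi ride starts at 1:04 PM, so the taxi ride is first.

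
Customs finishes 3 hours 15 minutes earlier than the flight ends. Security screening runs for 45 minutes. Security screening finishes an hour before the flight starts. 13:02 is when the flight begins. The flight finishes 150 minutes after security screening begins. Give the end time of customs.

10:32

Security screening ends at 13:02 − 60 min = 12:02.
Security screening starts at 12:02 − 45 min = 11:17.
The flight ends at 11:17 + 150 min = 13:47.
Customs ends at 13:47 − 195 min = 10:32.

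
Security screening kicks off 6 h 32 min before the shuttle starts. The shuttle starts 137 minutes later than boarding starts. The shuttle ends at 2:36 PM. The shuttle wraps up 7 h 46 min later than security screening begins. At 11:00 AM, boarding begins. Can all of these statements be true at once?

No

The shuttle starts at 11:00 AM + 137 min = 1:17 PM.
Security screening starts at 1:17 PM − 392 min = 6:45 AM.
The shuttle ends at 6:45 AM + 466 min = 2:31 PM.
But the shuttle is also said to end at 2:36 PM — a 5-minute conflict.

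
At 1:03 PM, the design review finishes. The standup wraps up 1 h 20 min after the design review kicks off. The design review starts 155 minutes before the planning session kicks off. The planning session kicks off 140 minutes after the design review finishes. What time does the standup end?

2:08 PM

The planning session starts at 1:03 PM + 140 min = 3:23 PM.
The design review starts at 3:23 PM − 155 min = 12:48 PM.
The standup ends at 12:48 PM + 80 min = 2:08 PM.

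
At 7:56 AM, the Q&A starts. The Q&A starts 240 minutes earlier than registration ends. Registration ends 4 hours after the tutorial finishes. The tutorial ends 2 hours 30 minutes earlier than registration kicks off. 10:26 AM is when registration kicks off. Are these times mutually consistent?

Yes

The tutorial ends at 10:26 AM − 150 min = 7:56 AM.
Registration ends at 7:56 AM + 240 min = 11:56 AM.
The Q&A starts at 11:56 AM − 240 min = 7:56 AM.
That matches the stated 7:56 AM, so the schedule is consistent.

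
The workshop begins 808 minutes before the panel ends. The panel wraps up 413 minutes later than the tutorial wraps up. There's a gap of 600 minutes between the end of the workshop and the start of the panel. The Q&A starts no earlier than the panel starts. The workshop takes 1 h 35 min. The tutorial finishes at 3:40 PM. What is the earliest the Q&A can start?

The panel ends at 3:40 PM + 413 min = 10:33 PM.
The workshop starts at 10:33 PM − 808 min = 9:05 AM.
The workshop ends at 9:05 AM + 95 min = 10:40 AM.
The panel starts at 10:40 AM + 600 min = 8:40 PM.
The Q&A is bounded by the panel, so the earliest it can start is 8:40 PM.

8:40 PM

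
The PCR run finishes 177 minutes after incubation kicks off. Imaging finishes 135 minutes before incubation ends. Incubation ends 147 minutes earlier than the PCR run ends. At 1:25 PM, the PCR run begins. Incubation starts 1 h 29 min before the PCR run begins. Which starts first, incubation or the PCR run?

incubation

Incubation starts at 1:25 PM − 89 min = 11:56 AM.
Incubation starts at 11:56 AM and the PCR run starts at 1:25 PM, so incubation is first.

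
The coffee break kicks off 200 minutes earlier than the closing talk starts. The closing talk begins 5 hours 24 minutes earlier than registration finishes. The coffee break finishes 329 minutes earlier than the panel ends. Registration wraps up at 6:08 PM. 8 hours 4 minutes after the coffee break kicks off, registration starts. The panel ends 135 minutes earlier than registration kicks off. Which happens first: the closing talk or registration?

the closing talk

The closing talk starts at 6:08 PM − 324 min = 12:44 PM.
The coffee break starts at 12:44 PM − 200 min = 9:24 AM.
Registration starts at 9:24 AM + 484 min = 5:28 PM.
The closing talk starts at 12:44 PM and registration starts at 5:28 PM, so the closing talk is first.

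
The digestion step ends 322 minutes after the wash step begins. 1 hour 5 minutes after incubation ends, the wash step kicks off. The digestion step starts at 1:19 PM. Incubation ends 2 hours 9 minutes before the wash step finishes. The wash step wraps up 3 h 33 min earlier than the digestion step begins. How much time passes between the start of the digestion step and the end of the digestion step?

The wash step ends at 1:19 PM − 213 min = 9:46 AM.
Incubation ends at 9:46 AM − 129 min = 7:37 AM.
The wash step starts at 7:37 AM + 65 min = 8:42 AM.
The digestion step ends at 8:42 AM + 322 min = 2:04 PM.
From 1:19 PM to 2:04 PM is 45 minutes.

45 minutes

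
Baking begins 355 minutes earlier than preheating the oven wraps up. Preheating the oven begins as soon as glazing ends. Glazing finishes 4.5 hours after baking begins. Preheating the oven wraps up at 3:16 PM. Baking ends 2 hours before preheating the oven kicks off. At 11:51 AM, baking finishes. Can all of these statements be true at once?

Yes

Baking starts at 3:16 PM − 355 min = 9:21 AM.
Glazing ends at 9:21 AM + 270 min = 1:51 PM.
So preheating the oven starts at 1:51 PM.
Baking ends at 1:51 PM − 120 min = 11:51 AM.
That matches the stated 11:51 AM, so the schedule is consistent.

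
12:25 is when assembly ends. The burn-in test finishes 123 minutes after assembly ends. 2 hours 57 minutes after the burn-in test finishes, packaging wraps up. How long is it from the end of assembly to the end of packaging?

The burn-in test ends at 12:25 + 123 min = 14:28.
Packaging ends at 14:28 + 177 min = 17:25.
From 12:25 to 17:25 is 5 hours.

5 hours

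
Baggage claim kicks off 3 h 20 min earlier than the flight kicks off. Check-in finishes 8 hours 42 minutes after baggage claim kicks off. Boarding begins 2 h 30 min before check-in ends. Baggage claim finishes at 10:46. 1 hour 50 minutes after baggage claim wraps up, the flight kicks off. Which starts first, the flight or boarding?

the flight

The flight starts at 10:46 + 110 min = 12:36.
Baggage claim starts at 12:36 − 200 min = 09:16.
Check-in ends at 09:16 + 522 min = 17:58.
Boarding starts at 17:58 − 150 min = 15:28.
The flight starts at 12:36 and boarding starts at 15:28, so the flight is first.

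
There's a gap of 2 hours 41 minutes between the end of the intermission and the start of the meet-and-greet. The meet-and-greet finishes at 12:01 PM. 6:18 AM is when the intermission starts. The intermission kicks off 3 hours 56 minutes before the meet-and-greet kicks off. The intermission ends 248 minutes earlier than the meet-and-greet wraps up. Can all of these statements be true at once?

No

The intermission ends at 12:01 PM − 248 min = 7:53 AM.
The meet-and-greet starts at 7:53 AM + 161 min = 10:34 AM.
The intermission starts at 10:34 AM − 236 min = 6:38 AM.
But the intermission is also said to start at 6:18 AM — a 20-minute conflict.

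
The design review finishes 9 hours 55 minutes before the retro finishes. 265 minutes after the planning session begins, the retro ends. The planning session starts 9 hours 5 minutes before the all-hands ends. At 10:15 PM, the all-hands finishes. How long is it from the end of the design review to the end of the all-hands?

The planning session starts at 10:15 PM − 545 min = 1:10 PM.
The retro ends at 1:10 PM + 265 min = 5:35 PM.
The design review ends at 5:35 PM − 595 min = 7:40 AM.
From 7:40 AM to 10:15 PM is 14 h 35 min.

14 h 35 min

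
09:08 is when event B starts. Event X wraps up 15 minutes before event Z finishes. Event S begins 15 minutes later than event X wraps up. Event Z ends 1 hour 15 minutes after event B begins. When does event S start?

Event Z ends at 09:08 + 75 min = 10:23.
Event X ends at 10:23 − 15 min = 10:08.
Event S starts at 10:08 + 15 min = 10:23.

10:23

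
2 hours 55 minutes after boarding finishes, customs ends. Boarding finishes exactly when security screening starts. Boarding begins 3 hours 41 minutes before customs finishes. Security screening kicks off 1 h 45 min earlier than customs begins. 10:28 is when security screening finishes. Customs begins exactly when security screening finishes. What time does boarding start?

Customs starts at 10:28.
Security screening starts at 10:28 − 105 min = 08:43.
So boarding ends at 08:43.
Customs ends at 08:43 + 175 min = 11:38.
Boarding starts at 11:38 − 221 min = 07:57.

07:57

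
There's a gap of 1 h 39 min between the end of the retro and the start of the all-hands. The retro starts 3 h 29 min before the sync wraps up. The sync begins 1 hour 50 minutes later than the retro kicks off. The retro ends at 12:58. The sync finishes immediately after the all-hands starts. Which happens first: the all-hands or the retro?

the retro

The all-hands starts at 12:58 + 99 min = 14:37.
So the sync ends at 14:37.
The retro starts at 14:37 − 209 min = 11:08.
The all-hands starts at 14:37 and the retro starts at 11:08, so the retro is first.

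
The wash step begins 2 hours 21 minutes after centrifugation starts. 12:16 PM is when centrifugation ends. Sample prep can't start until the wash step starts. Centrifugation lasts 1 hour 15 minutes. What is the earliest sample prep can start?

1:22 PM

Centrifugation starts at 12:16 PM − 75 min = 11:01 AM.
The wash step starts at 11:01 AM + 141 min = 1:22 PM.
Sample prep is bounded by the wash step, so the earliest it can start is 1:22 PM.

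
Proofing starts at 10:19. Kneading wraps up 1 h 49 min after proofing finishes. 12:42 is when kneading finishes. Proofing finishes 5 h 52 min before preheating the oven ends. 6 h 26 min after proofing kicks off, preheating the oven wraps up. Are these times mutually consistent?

Preheating the oven ends at 10:19 + 386 min = 16:45.
Proofing ends at 16:45 − 352 min = 10:53.
Kneading ends at 10:53 + 109 min = 12:42.
That matches the stated 12:42, so the schedule is consistent.

Yes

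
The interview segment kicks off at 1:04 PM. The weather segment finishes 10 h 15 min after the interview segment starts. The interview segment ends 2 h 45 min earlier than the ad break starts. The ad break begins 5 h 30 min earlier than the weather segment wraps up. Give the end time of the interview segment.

The weather segment ends at 1:04 PM + 615 min = 11:19 PM.
The ad break starts at 11:19 PM − 330 min = 5:49 PM.
The interview segment ends at 5:49 PM − 165 min = 3:04 PM.

3:04 PM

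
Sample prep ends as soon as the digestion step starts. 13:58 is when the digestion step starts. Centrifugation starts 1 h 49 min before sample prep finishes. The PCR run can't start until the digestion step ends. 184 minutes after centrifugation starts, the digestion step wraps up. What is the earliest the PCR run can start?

Sample prep ends at 13:58.
Centrifugation starts at 13:58 − 109 min = 12:09.
The digestion step ends at 12:09 + 184 min = 15:13.
The PCR run is bounded by the digestion step, so the earliest it can start is 15:13.

15:13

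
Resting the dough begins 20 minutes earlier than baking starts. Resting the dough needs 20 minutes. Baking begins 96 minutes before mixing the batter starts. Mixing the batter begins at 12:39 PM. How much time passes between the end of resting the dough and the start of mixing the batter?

1 hour 36 minutes

Baking starts at 12:39 PM − 96 min = 11:03 AM.
Resting the dough starts at 11:03 AM − 20 min = 10:43 AM.
Resting the dough ends at 10:43 AM + 20 min = 11:03 AM.
From 11:03 AM to 12:39 PM is 1 hour 36 minutes.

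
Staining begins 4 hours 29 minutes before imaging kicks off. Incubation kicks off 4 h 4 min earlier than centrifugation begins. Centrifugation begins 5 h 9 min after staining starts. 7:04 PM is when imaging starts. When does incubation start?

3:40 PM

Staining starts at 7:04 PM − 269 min = 2:35 PM.
Centrifugation starts at 2:35 PM + 309 min = 7:44 PM.
Incubation starts at 7:44 PM − 244 min = 3:40 PM.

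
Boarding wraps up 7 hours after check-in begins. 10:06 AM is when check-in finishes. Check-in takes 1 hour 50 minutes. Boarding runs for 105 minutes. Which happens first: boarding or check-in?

check-in

Check-in starts at 10:06 AM − 110 min = 8:16 AM.
Boarding ends at 8:16 AM + 420 min = 3:16 PM.
Boarding starts at 3:16 PM − 105 min = 1:31 PM.
Boarding starts at 1:31 PM and check-in starts at 8:16 AM, so check-in is first.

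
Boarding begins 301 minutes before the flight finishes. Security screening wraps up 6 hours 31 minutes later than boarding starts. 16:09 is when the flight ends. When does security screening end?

Boarding starts at 16:09 − 301 min = 11:08.
Security screening ends at 11:08 + 391 min = 17:39.

17:39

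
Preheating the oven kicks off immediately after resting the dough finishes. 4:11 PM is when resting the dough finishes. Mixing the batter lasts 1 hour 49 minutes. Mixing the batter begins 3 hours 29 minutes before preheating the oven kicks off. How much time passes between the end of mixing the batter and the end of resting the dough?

1 h 40 min

Preheating the oven starts at 4:11 PM.
Mixing the batter starts at 4:11 PM − 209 min = 12:42 PM.
Mixing the batter ends at 12:42 PM + 109 min = 2:31 PM.
From 2:31 PM to 4:11 PM is 1 h 40 min.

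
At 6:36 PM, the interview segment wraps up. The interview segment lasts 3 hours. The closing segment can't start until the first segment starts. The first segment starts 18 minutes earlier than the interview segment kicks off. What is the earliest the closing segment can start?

3:18 PM

The interview segment starts at 6:36 PM − 180 min = 3:36 PM.
The first segment starts at 3:36 PM − 18 min = 3:18 PM.
The closing segment is bounded by the first segment, so the earliest it can start is 3:18 PM.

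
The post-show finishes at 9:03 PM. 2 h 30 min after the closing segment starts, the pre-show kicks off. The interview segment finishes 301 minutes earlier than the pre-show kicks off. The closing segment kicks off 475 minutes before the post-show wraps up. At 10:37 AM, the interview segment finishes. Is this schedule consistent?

Yes

The closing segment starts at 9:03 PM − 475 min = 1:08 PM.
The pre-show starts at 1:08 PM + 150 min = 3:38 PM.
The interview segment ends at 3:38 PM − 301 min = 10:37 AM.
That matches the stated 10:37 AM, so the schedule is consistent.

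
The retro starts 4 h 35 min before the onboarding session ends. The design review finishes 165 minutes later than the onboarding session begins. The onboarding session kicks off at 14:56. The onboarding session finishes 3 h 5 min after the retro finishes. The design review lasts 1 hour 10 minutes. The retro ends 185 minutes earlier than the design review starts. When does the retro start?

The design review ends at 14:56 + 165 min = 17:41.
The design review starts at 17:41 − 70 min = 16:31.
The retro ends at 16:31 − 185 min = 13:26.
The onboarding session ends at 13:26 + 185 min = 16:31.
The retro starts at 16:31 − 275 min = 11:56.

11:56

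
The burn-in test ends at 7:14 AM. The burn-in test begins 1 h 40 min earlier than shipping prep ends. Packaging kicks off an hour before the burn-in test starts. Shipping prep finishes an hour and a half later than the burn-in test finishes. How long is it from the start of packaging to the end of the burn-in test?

1 h 10 min

Shipping prep ends at 7:14 AM + 90 min = 8:44 AM.
The burn-in test starts at 8:44 AM − 100 min = 7:04 AM.
Packaging starts at 7:04 AM − 60 min = 6:04 AM.
From 6:04 AM to 7:14 AM is 1 h 10 min.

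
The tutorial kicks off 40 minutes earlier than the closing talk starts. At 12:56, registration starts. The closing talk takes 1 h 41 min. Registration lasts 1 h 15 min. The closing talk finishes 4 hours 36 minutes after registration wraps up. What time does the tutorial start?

16:26

Registration ends at 12:56 + 75 min = 14:11.
The closing talk ends at 14:11 + 276 min = 18:47.
The closing talk starts at 18:47 − 101 min = 17:06.
The tutorial starts at 17:06 − 40 min = 16:26.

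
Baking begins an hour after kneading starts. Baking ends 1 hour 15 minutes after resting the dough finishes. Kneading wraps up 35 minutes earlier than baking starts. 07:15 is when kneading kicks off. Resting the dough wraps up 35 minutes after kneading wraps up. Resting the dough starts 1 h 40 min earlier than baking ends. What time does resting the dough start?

Baking starts at 07:15 + 60 min = 08:15.
Kneading ends at 08:15 − 35 min = 07:40.
Resting the dough ends at 07:40 + 35 min = 08:15.
Baking ends at 08:15 + 75 min = 09:30.
Resting the dough starts at 09:30 − 100 min = 07:50.

07:50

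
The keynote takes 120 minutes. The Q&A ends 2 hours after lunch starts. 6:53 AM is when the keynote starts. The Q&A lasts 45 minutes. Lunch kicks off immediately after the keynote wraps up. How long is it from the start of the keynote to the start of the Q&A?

3 hours 15 minutes

The keynote ends at 6:53 AM + 120 min = 8:53 AM.
So lunch starts at 8:53 AM.
The Q&A ends at 8:53 AM + 120 min = 10:53 AM.
The Q&A starts at 10:53 AM − 45 min = 10:08 AM.
From 6:53 AM to 10:08 AM is 3 hours 15 minutes.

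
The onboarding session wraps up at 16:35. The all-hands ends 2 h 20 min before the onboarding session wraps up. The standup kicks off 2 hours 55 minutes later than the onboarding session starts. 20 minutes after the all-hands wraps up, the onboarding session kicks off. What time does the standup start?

The all-hands ends at 16:35 − 140 min = 14:15.
The onboarding session starts at 14:15 + 20 min = 14:35.
The standup starts at 14:35 + 175 min = 17:30.

17:30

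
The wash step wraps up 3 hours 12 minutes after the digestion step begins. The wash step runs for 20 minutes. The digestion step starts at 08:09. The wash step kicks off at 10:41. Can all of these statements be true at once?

No

The wash step ends at 08:09 + 192 min = 11:21.
The wash step starts at 11:21 − 20 min = 11:01.
But the wash step is also said to start at 10:41 — a 20-minute conflict.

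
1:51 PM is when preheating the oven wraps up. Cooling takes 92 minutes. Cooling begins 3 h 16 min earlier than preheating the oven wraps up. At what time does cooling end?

Cooling starts at 1:51 PM − 196 min = 10:35 AM.
Cooling ends at 10:35 AM + 92 min = 12:07 PM.

12:07 PM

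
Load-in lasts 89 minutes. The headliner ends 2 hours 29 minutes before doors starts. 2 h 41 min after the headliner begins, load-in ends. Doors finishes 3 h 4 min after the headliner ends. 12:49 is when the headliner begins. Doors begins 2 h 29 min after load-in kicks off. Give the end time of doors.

17:05

Load-in ends at 12:49 + 161 min = 15:30.
Load-in starts at 15:30 − 89 min = 14:01.
Doors starts at 14:01 + 149 min = 16:30.
The headliner ends at 16:30 − 149 min = 14:01.
Doors ends at 14:01 + 184 min = 17:05.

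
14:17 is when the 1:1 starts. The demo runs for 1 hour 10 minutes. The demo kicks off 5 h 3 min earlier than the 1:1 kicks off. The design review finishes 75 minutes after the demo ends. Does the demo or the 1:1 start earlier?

The demo starts at 14:17 − 303 min = 09:14.
The demo starts at 09:14 and the 1:1 starts at 14:17, so the demo is first.

the demo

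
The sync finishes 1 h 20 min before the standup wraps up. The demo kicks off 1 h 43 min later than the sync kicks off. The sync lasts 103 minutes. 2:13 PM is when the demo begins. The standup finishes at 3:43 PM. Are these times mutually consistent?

No

The sync ends at 3:43 PM − 80 min = 2:23 PM.
The sync starts at 2:23 PM − 103 min = 12:40 PM.
The demo starts at 12:40 PM + 103 min = 2:23 PM.
But the demo is also said to start at 2:13 PM — a 10-minute conflict.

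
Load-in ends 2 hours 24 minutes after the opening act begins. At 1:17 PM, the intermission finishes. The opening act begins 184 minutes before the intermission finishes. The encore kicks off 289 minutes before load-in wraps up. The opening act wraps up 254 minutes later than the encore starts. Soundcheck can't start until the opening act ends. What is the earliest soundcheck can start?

The opening act starts at 1:17 PM − 184 min = 10:13 AM.
Load-in ends at 10:13 AM + 144 min = 12:37 PM.
The encore starts at 12:37 PM − 289 min = 7:48 AM.
The opening act ends at 7:48 AM + 254 min = 12:02 PM.
Soundcheck is bounded by the opening act, so the earliest it can start is 12:02 PM.

12:02 PM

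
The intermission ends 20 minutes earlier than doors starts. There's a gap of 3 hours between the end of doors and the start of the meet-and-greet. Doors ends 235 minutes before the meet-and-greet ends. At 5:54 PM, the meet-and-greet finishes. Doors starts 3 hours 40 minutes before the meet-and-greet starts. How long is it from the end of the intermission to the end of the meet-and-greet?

Doors ends at 5:54 PM − 235 min = 1:59 PM.
The meet-and-greet starts at 1:59 PM + 180 min = 4:59 PM.
Doors starts at 4:59 PM − 220 min = 1:19 PM.
The intermission ends at 1:19 PM − 20 min = 12:59 PM.
From 12:59 PM to 5:54 PM is 4 h 55 min.

4 h 55 min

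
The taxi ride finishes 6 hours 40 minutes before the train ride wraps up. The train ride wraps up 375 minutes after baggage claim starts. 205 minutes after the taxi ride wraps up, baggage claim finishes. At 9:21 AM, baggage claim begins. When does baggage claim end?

12:21 PM

The train ride ends at 9:21 AM + 375 min = 3:36 PM.
The taxi ride ends at 3:36 PM − 400 min = 8:56 AM.
Baggage claim ends at 8:56 AM + 205 min = 12:21 PM.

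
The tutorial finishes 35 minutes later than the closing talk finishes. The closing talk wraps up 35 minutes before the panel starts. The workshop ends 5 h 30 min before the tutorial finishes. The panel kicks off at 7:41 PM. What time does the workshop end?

The closing talk ends at 7:41 PM − 35 min = 7:06 PM.
The tutorial ends at 7:06 PM + 35 min = 7:41 PM.
The workshop ends at 7:41 PM − 330 min = 2:11 PM.

2:11 PM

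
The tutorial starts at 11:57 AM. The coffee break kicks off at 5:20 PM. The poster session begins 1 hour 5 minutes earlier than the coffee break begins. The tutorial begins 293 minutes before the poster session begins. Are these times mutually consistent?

The poster session starts at 5:20 PM − 65 min = 4:15 PM.
The tutorial starts at 4:15 PM − 293 min = 11:22 AM.
But the tutorial is also said to start at 11:57 AM — a 35-minute conflict.

No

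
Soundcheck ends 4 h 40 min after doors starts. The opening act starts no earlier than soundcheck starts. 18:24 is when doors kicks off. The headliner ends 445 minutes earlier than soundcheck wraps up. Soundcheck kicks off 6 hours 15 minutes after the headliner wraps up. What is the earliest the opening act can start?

21:54

Soundcheck ends at 18:24 + 280 min = 23:04.
The headliner ends at 23:04 − 445 min = 15:39.
Soundcheck starts at 15:39 + 375 min = 21:54.
The opening act is bounded by soundcheck, so the earliest it can start is 21:54.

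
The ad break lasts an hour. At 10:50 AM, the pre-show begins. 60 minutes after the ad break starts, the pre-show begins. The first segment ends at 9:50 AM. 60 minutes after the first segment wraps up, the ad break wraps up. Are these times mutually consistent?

Yes

The ad break ends at 9:50 AM + 60 min = 10:50 AM.
The ad break starts at 10:50 AM − 60 min = 9:50 AM.
The pre-show starts at 9:50 AM + 60 min = 10:50 AM.
That matches the stated 10:50 AM, so the schedule is consistent.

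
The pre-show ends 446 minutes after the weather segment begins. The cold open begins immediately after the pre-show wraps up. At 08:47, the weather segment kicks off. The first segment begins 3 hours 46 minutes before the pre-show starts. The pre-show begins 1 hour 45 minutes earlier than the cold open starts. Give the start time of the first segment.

The pre-show ends at 08:47 + 446 min = 16:13.
So the cold open starts at 16:13.
The pre-show starts at 16:13 − 105 min = 14:28.
The first segment starts at 14:28 − 226 min = 10:42.

10:42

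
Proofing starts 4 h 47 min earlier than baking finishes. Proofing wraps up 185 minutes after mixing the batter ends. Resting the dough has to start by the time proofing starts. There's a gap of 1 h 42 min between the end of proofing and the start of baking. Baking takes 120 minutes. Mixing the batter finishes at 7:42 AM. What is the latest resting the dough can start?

9:42 AM

Proofing ends at 7:42 AM + 185 min = 10:47 AM.
Baking starts at 10:47 AM + 102 min = 12:29 PM.
Baking ends at 12:29 PM + 120 min = 2:29 PM.
Proofing starts at 2:29 PM − 287 min = 9:42 AM.
Resting the dough is bounded by proofing, so the latest it can start is 9:42 AM.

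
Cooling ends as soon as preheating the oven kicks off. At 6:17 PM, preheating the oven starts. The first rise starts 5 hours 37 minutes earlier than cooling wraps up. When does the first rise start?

12:40 PM

Cooling ends at 6:17 PM.
The first rise starts at 6:17 PM − 337 min = 12:40 PM.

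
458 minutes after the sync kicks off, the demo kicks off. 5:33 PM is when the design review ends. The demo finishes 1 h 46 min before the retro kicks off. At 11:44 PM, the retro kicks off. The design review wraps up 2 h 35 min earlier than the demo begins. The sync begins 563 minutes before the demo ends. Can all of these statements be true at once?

The demo ends at 11:44 PM − 106 min = 9:58 PM.
The sync starts at 9:58 PM − 563 min = 12:35 PM.
The demo starts at 12:35 PM + 458 min = 8:13 PM.
The design review ends at 8:13 PM − 155 min = 5:38 PM.
But the design review is also said to end at 5:33 PM — a 5-minute conflict.

No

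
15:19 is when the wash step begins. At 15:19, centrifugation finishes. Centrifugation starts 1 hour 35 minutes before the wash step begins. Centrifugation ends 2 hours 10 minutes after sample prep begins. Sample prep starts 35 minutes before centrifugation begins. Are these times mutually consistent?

Centrifugation starts at 15:19 − 95 min = 13:44.
Sample prep starts at 13:44 − 35 min = 13:09.
Centrifugation ends at 13:09 + 130 min = 15:19.
That matches the stated 15:19, so the schedule is consistent.

Yes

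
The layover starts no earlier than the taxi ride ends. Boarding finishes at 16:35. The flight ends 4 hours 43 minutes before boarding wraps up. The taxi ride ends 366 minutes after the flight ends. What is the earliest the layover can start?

The flight ends at 16:35 − 283 min = 11:52.
The taxi ride ends at 11:52 + 366 min = 17:58.
The layover is bounded by the taxi ride, so the earliest it can start is 17:58.

17:58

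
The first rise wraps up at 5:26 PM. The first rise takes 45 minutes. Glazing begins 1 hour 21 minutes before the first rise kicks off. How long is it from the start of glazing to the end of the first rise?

126 minutes

The first rise starts at 5:26 PM − 45 min = 4:41 PM.
Glazing starts at 4:41 PM − 81 min = 3:20 PM.
From 3:20 PM to 5:26 PM is 126 minutes.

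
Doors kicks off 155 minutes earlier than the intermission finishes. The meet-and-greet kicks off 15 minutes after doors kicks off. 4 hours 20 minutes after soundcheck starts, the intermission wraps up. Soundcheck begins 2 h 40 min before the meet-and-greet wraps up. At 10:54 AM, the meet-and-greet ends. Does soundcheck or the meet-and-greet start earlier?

soundcheck

Soundcheck starts at 10:54 AM − 160 min = 8:14 AM.
The intermission ends at 8:14 AM + 260 min = 12:34 PM.
Doors starts at 12:34 PM − 155 min = 9:59 AM.
The meet-and-greet starts at 9:59 AM + 15 min = 10:14 AM.
Soundcheck starts at 8:14 AM and the meet-and-greet starts at 10:14 AM, so soundcheck is first.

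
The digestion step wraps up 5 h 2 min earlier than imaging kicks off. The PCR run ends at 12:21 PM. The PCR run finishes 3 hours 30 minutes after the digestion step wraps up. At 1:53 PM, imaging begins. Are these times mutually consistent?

Yes

The digestion step ends at 1:53 PM − 302 min = 8:51 AM.
The PCR run ends at 8:51 AM + 210 min = 12:21 PM.
That matches the stated 12:21 PM, so the schedule is consistent.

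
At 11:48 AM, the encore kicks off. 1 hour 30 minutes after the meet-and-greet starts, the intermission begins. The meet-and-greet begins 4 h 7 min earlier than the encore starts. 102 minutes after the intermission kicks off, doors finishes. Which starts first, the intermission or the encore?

the intermission

The meet-and-greet starts at 11:48 AM − 247 min = 7:41 AM.
The intermission starts at 7:41 AM + 90 min = 9:11 AM.
The intermission starts at 9:11 AM and the encore starts at 11:48 AM, so the intermission is first.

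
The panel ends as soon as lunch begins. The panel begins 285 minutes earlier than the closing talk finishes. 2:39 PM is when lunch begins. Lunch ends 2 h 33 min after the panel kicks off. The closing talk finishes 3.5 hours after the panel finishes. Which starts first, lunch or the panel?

the panel

The panel ends at 2:39 PM.
The closing talk ends at 2:39 PM + 210 min = 6:09 PM.
The panel starts at 6:09 PM − 285 min = 1:24 PM.
Lunch starts at 2:39 PM and the panel starts at 1:24 PM, so the panel is first.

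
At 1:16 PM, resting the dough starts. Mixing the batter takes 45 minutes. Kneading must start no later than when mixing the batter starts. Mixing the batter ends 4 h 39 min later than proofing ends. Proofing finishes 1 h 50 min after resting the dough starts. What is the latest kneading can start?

Proofing ends at 1:16 PM + 110 min = 3:06 PM.
Mixing the batter ends at 3:06 PM + 279 min = 7:45 PM.
Mixing the batter starts at 7:45 PM − 45 min = 7:00 PM.
Kneading is bounded by mixing the batter, so the latest it can start is 7:00 PM.

7:00 PM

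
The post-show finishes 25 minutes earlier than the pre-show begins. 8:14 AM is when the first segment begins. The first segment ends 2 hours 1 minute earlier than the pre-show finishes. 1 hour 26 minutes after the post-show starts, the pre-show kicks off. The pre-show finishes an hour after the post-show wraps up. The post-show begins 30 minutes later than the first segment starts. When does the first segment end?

8:44 AM

The post-show starts at 8:14 AM + 30 min = 8:44 AM.
The pre-show starts at 8:44 AM + 86 min = 10:10 AM.
The post-show ends at 10:10 AM − 25 min = 9:45 AM.
The pre-show ends at 9:45 AM + 60 min = 10:45 AM.
The first segment ends at 10:45 AM − 121 min = 8:44 AM.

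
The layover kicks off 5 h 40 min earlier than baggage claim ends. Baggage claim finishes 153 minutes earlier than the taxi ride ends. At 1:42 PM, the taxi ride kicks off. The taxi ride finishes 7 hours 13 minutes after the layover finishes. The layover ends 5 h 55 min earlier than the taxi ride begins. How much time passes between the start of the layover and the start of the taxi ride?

415 minutes

The layover ends at 1:42 PM − 355 min = 7:47 AM.
The taxi ride ends at 7:47 AM + 433 min = 3:00 PM.
Baggage claim ends at 3:00 PM − 153 min = 12:27 PM.
The layover starts at 12:27 PM − 340 min = 6:47 AM.
From 6:47 AM to 1:42 PM is 415 minutes.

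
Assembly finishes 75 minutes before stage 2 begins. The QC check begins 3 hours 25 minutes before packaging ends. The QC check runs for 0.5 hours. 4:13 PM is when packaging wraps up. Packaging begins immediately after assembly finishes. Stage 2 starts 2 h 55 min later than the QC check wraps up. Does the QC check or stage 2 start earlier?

the QC check

The QC check starts at 4:13 PM − 205 min = 12:48 PM.
The QC check ends at 12:48 PM + 30 min = 1:18 PM.
Stage 2 starts at 1:18 PM + 175 min = 4:13 PM.
The QC check starts at 12:48 PM and stage 2 starts at 4:13 PM, so the QC check is first.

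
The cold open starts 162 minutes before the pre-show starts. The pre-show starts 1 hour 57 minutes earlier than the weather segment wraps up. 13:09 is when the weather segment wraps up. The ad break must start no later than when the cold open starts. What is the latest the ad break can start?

08:30

The pre-show starts at 13:09 − 117 min = 11:12.
The cold open starts at 11:12 − 162 min = 08:30.
The ad break is bounded by the cold open, so the latest it can start is 08:30.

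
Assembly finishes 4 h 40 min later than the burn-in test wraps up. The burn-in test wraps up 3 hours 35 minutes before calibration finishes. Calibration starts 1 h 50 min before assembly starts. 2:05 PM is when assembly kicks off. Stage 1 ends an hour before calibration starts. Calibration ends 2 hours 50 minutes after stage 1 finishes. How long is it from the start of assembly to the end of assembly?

Calibration starts at 2:05 PM − 110 min = 12:15 PM.
Stage 1 ends at 12:15 PM − 60 min = 11:15 AM.
Calibration ends at 11:15 AM + 170 min = 2:05 PM.
The burn-in test ends at 2:05 PM − 215 min = 10:30 AM.
Assembly ends at 10:30 AM + 280 min = 3:10 PM.
From 2:05 PM to 3:10 PM is 1 hour 5 minutes.

1 hour 5 minutes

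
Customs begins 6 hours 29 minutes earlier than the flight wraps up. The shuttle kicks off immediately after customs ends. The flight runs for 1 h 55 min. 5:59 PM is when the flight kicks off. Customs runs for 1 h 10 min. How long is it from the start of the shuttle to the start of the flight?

3 h 24 min

The flight ends at 5:59 PM + 115 min = 7:54 PM.
Customs starts at 7:54 PM − 389 min = 1:25 PM.
Customs ends at 1:25 PM + 70 min = 2:35 PM.
So the shuttle starts at 2:35 PM.
From 2:35 PM to 5:59 PM is 3 h 24 min.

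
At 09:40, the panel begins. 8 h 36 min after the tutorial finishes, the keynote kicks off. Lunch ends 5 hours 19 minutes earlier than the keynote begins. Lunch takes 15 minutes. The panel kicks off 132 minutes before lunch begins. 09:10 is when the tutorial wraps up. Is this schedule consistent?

The keynote starts at 09:10 + 516 min = 17:46.
Lunch ends at 17:46 − 319 min = 12:27.
Lunch starts at 12:27 − 15 min = 12:12.
The panel starts at 12:12 − 132 min = 10:00.
But the panel is also said to start at 09:40 — a 20-minute conflict.

No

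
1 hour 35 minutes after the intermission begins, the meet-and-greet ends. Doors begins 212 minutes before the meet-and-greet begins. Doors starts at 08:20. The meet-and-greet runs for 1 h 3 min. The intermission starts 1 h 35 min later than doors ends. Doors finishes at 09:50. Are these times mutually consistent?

No

The intermission starts at 09:50 + 95 min = 11:25.
The meet-and-greet ends at 11:25 + 95 min = 13:00.
The meet-and-greet starts at 13:00 − 63 min = 11:57.
Doors starts at 11:57 − 212 min = 08:25.
But doors is also said to start at 08:20 — a 5-minute conflict.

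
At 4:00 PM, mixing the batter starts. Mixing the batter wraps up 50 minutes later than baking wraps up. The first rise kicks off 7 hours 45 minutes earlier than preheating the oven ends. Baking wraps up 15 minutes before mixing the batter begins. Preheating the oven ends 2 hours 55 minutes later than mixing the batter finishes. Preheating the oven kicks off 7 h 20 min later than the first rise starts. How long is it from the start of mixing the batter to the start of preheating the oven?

Baking ends at 4:00 PM − 15 min = 3:45 PM.
Mixing the batter ends at 3:45 PM + 50 min = 4:35 PM.
Preheating the oven ends at 4:35 PM + 175 min = 7:30 PM.
The first rise starts at 7:30 PM − 465 min = 11:45 AM.
Preheating the oven starts at 11:45 AM + 440 min = 7:05 PM.
From 4:00 PM to 7:05 PM is 185 minutes.

185 minutes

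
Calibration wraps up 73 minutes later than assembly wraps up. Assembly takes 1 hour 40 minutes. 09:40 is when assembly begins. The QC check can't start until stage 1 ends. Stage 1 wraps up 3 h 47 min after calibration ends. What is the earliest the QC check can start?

16:20

Assembly ends at 09:40 + 100 min = 11:20.
Calibration ends at 11:20 + 73 min = 12:33.
Stage 1 ends at 12:33 + 227 min = 16:20.
The QC check is bounded by stage 1, so the earliest it can start is 16:20.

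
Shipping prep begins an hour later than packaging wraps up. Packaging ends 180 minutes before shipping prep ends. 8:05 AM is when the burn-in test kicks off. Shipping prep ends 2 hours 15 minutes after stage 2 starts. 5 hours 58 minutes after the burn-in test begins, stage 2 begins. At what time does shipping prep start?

Stage 2 starts at 8:05 AM + 358 min = 2:03 PM.
Shipping prep ends at 2:03 PM + 135 min = 4:18 PM.
Packaging ends at 4:18 PM − 180 min = 1:18 PM.
Shipping prep starts at 1:18 PM + 60 min = 2:18 PM.

2:18 PM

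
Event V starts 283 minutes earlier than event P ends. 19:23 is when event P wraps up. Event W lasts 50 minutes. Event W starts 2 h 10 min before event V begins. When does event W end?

Event V starts at 19:23 − 283 min = 14:40.
Event W starts at 14:40 − 130 min = 12:30.
Event W ends at 12:30 + 50 min = 13:20.

13:20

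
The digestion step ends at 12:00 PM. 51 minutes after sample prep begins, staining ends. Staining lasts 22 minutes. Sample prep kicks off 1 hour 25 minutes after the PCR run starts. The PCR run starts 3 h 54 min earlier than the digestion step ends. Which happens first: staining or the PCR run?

The PCR run starts at 12:00 PM − 234 min = 8:06 AM.
Sample prep starts at 8:06 AM + 85 min = 9:31 AM.
Staining ends at 9:31 AM + 51 min = 10:22 AM.
Staining starts at 10:22 AM − 22 min = 10:00 AM.
Staining starts at 10:00 AM and the PCR run starts at 8:06 AM, so the PCR run is first.

the PCR run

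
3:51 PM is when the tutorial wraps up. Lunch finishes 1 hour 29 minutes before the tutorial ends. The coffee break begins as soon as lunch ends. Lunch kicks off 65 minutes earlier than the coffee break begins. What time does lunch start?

Lunch ends at 3:51 PM − 89 min = 2:22 PM.
So the coffee break starts at 2:22 PM.
Lunch starts at 2:22 PM − 65 min = 1:17 PM.

1:17 PM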